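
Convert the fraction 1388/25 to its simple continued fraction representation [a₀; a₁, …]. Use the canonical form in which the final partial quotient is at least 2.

Run the Euclidean algorithm, recording each quotient:
1388 = 55·25 + 13, so a_0 = 55
25 = 1·13 + 12, so a_1 = 1
13 = 1·12 + 1, so a_2 = 1
12 = 12·1 + 0, so a_3 = 12

[55; 1, 1, 12]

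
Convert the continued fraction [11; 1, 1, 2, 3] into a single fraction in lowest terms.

197/17

Compute successive convergents:
a_0 = 11: 11/1
a_1 = 1: 12/1
a_2 = 1: 23/2
a_3 = 2: 58/5
a_4 = 3: 197/17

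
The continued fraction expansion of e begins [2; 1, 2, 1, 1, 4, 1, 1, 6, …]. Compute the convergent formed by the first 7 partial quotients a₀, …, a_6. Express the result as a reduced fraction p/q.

Start with 1.
4 + 1/(1/1) = 4 + 1/1 = 5/1
1 + 1/(5/1) = 1 + 1/5 = 6/5
1 + 1/(6/5) = 1 + 5/6 = 11/6
2 + 1/(11/6) = 2 + 6/11 = 28/11
1 + 1/(28/11) = 1 + 11/28 = 39/28
2 + 1/(39/28) = 2 + 28/39 = 106/39

106/39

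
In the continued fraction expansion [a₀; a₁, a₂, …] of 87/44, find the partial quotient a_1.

87 = 1·44 + 43, so a_0 = 1
44 = 1·43 + 1, so a_1 = 1

1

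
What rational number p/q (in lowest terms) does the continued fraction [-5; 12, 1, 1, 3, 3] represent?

-1422/289

Compute successive convergents:
a_0 = -5: -5/1
a_1 = 12: -59/12
a_2 = 1: -64/13
a_3 = 1: -123/25
a_4 = 3: -433/88
a_5 = 3: -1422/289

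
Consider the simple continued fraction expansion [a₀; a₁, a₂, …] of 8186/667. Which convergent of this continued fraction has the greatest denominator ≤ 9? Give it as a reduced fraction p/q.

86/7

a_0 = 12: 12/1  (≤ bound)
a_1 = 3: 37/3  (≤ bound)
a_2 = 1: 49/4  (≤ bound)
a_3 = 1: 86/7  (≤ bound)
a_4 = 1: 135/11  (> 9, stop)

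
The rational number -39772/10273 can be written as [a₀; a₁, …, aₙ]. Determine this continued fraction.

Apply division with remainder until the remainder is 0:
-39772 = -4·10273 + 1320, so a_0 = -4
10273 = 7·1320 + 1033, so a_1 = 7
1320 = 1·1033 + 287, so a_2 = 1
1033 = 3·287 + 172, so a_3 = 3
287 = 1·172 + 115, so a_4 = 1
172 = 1·115 + 57, so a_5 = 1
115 = 2·57 + 1, so a_6 = 2
57 = 57·1 + 0, so a_7 = 57

[-4; 7, 1, 3, 1, 1, 2, 57]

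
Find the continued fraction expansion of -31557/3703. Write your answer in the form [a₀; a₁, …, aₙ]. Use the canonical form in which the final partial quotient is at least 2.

-31557 = -9·3703 + 1770, so a_0 = -9
3703 = 2·1770 + 163, so a_1 = 2
1770 = 10·163 + 140, so a_2 = 10
163 = 1·140 + 23, so a_3 = 1
140 = 6·23 + 2, so a_4 = 6
23 = 11·2 + 1, so a_5 = 11
2 = 2·1 + 0, so a_6 = 2

[-9; 2, 10, 1, 6, 11, 2]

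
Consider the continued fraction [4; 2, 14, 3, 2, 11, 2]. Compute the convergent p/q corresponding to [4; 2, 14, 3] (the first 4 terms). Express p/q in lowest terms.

Start with 3.
14 + 1/(3/1) = 14 + 1/3 = 43/3
2 + 1/(43/3) = 2 + 3/43 = 89/43
4 + 1/(89/43) = 4 + 43/89 = 399/89

399/89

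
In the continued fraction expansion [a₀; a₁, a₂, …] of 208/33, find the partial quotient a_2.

⌊208/33⌋ = 6, remainder 10
⌊33/10⌋ = 3, remainder 3
⌊10/3⌋ = 3, remainder 1

3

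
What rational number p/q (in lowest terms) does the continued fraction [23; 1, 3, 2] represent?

214/9

Starting at the tail and folding back:
Start with 2.
3 + 1/(2/1) = 3 + 1/2 = 7/2
1 + 1/(7/2) = 1 + 2/7 = 9/7
23 + 1/(9/7) = 23 + 7/9 = 214/9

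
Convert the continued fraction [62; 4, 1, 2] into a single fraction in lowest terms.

Start with 2.
1 + 1/(2/1) = 1 + 1/2 = 3/2
4 + 1/(3/2) = 4 + 2/3 = 14/3
62 + 1/(14/3) = 62 + 3/14 = 871/14

871/14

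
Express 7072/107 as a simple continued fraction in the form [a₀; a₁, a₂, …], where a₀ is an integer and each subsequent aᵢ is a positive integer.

[66; 10, 1, 2, 3]

⌊7072/107⌋ = 66, remainder 10
⌊107/10⌋ = 10, remainder 7
⌊10/7⌋ = 1, remainder 3
⌊7/3⌋ = 2, remainder 1
⌊3/1⌋ = 3, remainder 0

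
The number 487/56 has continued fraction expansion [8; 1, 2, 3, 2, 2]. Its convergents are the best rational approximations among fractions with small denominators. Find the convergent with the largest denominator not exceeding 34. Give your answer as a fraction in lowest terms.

List convergents until the denominator exceeds the bound:
a_0 = 8: 8/1  (≤ bound)
a_1 = 1: 9/1  (≤ bound)
a_2 = 2: 26/3  (≤ bound)
a_3 = 3: 87/10  (≤ bound)
a_4 = 2: 200/23  (≤ bound)
a_5 = 2: 487/56  (> 34, stop)

200/23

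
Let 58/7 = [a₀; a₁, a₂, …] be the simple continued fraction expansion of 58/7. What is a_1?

3

58 ÷ 7 → quotient 8, remainder 2
7 ÷ 2 → quotient 3, remainder 1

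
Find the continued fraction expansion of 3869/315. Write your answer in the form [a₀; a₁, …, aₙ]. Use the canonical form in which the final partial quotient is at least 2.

[12; 3, 1, 1, 5, 1, 6]

3869 = 12·315 + 89, so a_0 = 12
315 = 3·89 + 48, so a_1 = 3
89 = 1·48 + 41, so a_2 = 1
48 = 1·41 + 7, so a_3 = 1
41 = 5·7 + 6, so a_4 = 5
7 = 1·6 + 1, so a_5 = 1
6 = 6·1 + 0, so a_6 = 6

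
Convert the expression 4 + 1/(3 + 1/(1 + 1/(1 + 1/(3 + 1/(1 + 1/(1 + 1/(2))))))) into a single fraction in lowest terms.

625/146

a_0 = 4: 4/1
a_1 = 3: 13/3
a_2 = 1: 17/4
a_3 = 1: 30/7
a_4 = 3: 107/25
a_5 = 1: 137/32
a_6 = 1: 244/57
a_7 = 2: 625/146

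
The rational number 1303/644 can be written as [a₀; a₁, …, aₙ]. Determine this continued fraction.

[2; 42, 1, 14]

1303 ÷ 644 → quotient 2, remainder 15
644 ÷ 15 → quotient 42, remainder 14
15 ÷ 14 → quotient 1, remainder 1
14 ÷ 1 → quotient 14, remainder 0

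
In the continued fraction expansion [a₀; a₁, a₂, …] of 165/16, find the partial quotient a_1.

165 = 10·16 + 5, so a_0 = 10
16 = 3·5 + 1, so a_1 = 3

3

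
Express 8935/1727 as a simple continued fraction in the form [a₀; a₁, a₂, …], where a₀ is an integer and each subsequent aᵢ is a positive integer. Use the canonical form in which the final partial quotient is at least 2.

[5; 5, 1, 3, 9, 8]

Run the Euclidean algorithm, recording each quotient:
8935 ÷ 1727 → quotient 5, remainder 300
1727 ÷ 300 → quotient 5, remainder 227
300 ÷ 227 → quotient 1, remainder 73
227 ÷ 73 → quotient 3, remainder 8
73 ÷ 8 → quotient 9, remainder 1
8 ÷ 1 → quotient 8, remainder 0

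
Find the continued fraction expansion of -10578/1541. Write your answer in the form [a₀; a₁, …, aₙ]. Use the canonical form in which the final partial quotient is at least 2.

[-7; 7, 2, 1, 2, 8, 3]

⌊-10578/1541⌋ = -7, remainder 209
⌊1541/209⌋ = 7, remainder 78
⌊209/78⌋ = 2, remainder 53
⌊78/53⌋ = 1, remainder 25
⌊53/25⌋ = 2, remainder 3
⌊25/3⌋ = 8, remainder 1
⌊3/1⌋ = 3, remainder 0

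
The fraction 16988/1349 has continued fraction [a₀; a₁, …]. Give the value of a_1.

1

Run the Euclidean algorithm, recording each quotient:
16988 = 12·1349 + 800, so a_0 = 12
1349 = 1·800 + 549, so a_1 = 1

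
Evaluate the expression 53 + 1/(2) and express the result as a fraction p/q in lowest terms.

107/2

a_0 = 53: 53/1
a_1 = 2: 107/2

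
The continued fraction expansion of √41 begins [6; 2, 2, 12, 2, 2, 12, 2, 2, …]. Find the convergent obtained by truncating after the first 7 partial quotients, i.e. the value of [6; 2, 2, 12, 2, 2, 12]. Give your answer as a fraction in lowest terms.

25414/3969

Build up convergents one term at a time:
a_0 = 6: 6/1
a_1 = 2: 13/2
a_2 = 2: 32/5
a_3 = 12: 397/62
a_4 = 2: 826/129
a_5 = 2: 2049/320
a_6 = 12: 25414/3969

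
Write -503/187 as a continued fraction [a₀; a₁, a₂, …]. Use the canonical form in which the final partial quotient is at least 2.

Repeatedly divide and take the remainder:
-503 ÷ 187 → quotient -3, remainder 58
187 ÷ 58 → quotient 3, remainder 13
58 ÷ 13 → quotient 4, remainder 6
13 ÷ 6 → quotient 2, remainder 1
6 ÷ 1 → quotient 6, remainder 0

[-3; 3, 4, 2, 6]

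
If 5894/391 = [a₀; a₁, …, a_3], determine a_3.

5894 = 15·391 + 29, so a_0 = 15
391 = 13·29 + 14, so a_1 = 13
29 = 2·14 + 1, so a_2 = 2
14 = 14·1 + 0, so a_3 = 14

14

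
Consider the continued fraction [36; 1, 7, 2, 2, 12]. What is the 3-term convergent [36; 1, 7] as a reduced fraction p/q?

295/8

Start with 7.
1 + 1/(7/1) = 1 + 1/7 = 8/7
36 + 1/(8/7) = 36 + 7/8 = 295/8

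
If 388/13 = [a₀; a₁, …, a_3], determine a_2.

5

Apply division with remainder until the remainder is 0:
388 ÷ 13 → quotient 29, remainder 11
13 ÷ 11 → quotient 1, remainder 2
11 ÷ 2 → quotient 5, remainder 1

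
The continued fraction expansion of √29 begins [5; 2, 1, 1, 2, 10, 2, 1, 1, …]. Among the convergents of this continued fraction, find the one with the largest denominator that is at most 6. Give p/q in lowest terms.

27/5

a_0 = 5: 5/1  (≤ bound)
a_1 = 2: 11/2  (≤ bound)
a_2 = 1: 16/3  (≤ bound)
a_3 = 1: 27/5  (≤ bound)
a_4 = 2: 70/13  (> 6, stop)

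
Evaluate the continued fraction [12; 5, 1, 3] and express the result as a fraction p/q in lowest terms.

280/23

a_0 = 12: 12/1
a_1 = 5: 61/5
a_2 = 1: 73/6
a_3 = 3: 280/23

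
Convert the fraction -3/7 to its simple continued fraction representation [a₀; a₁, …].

-3 ÷ 7 → quotient -1, remainder 4
7 ÷ 4 → quotient 1, remainder 3
4 ÷ 3 → quotient 1, remainder 1
3 ÷ 1 → quotient 3, remainder 0

[-1; 1, 1, 3]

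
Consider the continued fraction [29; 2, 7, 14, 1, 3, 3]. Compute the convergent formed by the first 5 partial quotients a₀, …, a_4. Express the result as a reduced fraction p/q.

6689/227

Start with 1.
14 + 1/(1/1) = 14 + 1/1 = 15/1
7 + 1/(15/1) = 7 + 1/15 = 106/15
2 + 1/(106/15) = 2 + 15/106 = 227/106
29 + 1/(227/106) = 29 + 106/227 = 6689/227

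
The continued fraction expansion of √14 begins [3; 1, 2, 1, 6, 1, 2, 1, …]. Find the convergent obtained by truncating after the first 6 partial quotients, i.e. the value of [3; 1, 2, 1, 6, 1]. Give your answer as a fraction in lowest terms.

116/31

Collapse the nested fraction from the inside out:
Start with 1.
6 + 1/(1/1) = 6 + 1/1 = 7/1
1 + 1/(7/1) = 1 + 1/7 = 8/7
2 + 1/(8/7) = 2 + 7/8 = 23/8
1 + 1/(23/8) = 1 + 8/23 = 31/23
3 + 1/(31/23) = 3 + 23/31 = 116/31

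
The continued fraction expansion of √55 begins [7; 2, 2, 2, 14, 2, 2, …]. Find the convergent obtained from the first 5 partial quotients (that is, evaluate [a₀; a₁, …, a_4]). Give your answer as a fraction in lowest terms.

1283/173

a_0 = 7: 7/1
a_1 = 2: 15/2
a_2 = 2: 37/5
a_3 = 2: 89/12
a_4 = 14: 1283/173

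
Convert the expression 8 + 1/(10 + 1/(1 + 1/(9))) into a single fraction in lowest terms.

Build up convergents one term at a time:
a_0 = 8: 8/1
a_1 = 10: 81/10
a_2 = 1: 89/11
a_3 = 9: 882/109

882/109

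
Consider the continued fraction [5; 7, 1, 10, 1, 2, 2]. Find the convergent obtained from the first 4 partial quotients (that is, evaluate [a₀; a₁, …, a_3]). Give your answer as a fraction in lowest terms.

446/87

Use the convergent recurrence hₖ = aₖ·hₖ₋₁ + hₖ₋₂ (and likewise for the denominators kₖ):
a_0 = 5: 5/1
a_1 = 7: 36/7
a_2 = 1: 41/8
a_3 = 10: 446/87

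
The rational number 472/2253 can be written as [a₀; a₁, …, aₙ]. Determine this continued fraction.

[0; 4, 1, 3, 2, 2, 3, 6]

Apply division with remainder until the remainder is 0:
472 = 0·2253 + 472, so a_0 = 0
2253 = 4·472 + 365, so a_1 = 4
472 = 1·365 + 107, so a_2 = 1
365 = 3·107 + 44, so a_3 = 3
107 = 2·44 + 19, so a_4 = 2
44 = 2·19 + 6, so a_5 = 2
19 = 3·6 + 1, so a_6 = 3
6 = 6·1 + 0, so a_7 = 6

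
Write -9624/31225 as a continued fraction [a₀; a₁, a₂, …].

⌊-9624/31225⌋ = -1, remainder 21601
⌊31225/21601⌋ = 1, remainder 9624
⌊21601/9624⌋ = 2, remainder 2353
⌊9624/2353⌋ = 4, remainder 212
⌊2353/212⌋ = 11, remainder 21
⌊212/21⌋ = 10, remainder 2
⌊21/2⌋ = 10, remainder 1
⌊2/1⌋ = 2, remainder 0

[-1; 1, 2, 4, 11, 10, 10, 2]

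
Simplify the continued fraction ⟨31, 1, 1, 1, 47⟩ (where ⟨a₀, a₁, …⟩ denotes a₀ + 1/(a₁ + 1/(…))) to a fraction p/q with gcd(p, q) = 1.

4528/143

a_0 = 31: 31/1
a_1 = 1: 32/1
a_2 = 1: 63/2
a_3 = 1: 95/3
a_4 = 47: 4528/143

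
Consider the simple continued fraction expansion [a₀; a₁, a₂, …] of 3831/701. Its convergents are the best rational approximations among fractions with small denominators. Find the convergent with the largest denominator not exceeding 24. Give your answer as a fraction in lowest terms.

a_0 = 5: 5/1  (≤ bound)
a_1 = 2: 11/2  (≤ bound)
a_2 = 6: 71/13  (≤ bound)
a_3 = 1: 82/15  (≤ bound)
a_4 = 1: 153/28  (> 24, stop)

82/15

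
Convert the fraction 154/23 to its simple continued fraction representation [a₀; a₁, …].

Repeatedly divide and take the remainder:
154 = 6·23 + 16, so a_0 = 6
23 = 1·16 + 7, so a_1 = 1
16 = 2·7 + 2, so a_2 = 2
7 = 3·2 + 1, so a_3 = 3
2 = 2·1 + 0, so a_4 = 2

[6; 1, 2, 3, 2]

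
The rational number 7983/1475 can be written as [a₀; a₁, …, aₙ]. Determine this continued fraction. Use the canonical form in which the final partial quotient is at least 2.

⌊7983/1475⌋ = 5, remainder 608
⌊1475/608⌋ = 2, remainder 259
⌊608/259⌋ = 2, remainder 90
⌊259/90⌋ = 2, remainder 79
⌊90/79⌋ = 1, remainder 11
⌊79/11⌋ = 7, remainder 2
⌊11/2⌋ = 5, remainder 1
⌊2/1⌋ = 2, remainder 0

[5; 2, 2, 2, 1, 7, 5, 2]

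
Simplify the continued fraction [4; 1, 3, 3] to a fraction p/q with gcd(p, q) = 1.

Collapse the nested fraction from the inside out:
Start with 3.
3 + 1/(3/1) = 3 + 1/3 = 10/3
1 + 1/(10/3) = 1 + 3/10 = 13/10
4 + 1/(13/10) = 4 + 10/13 = 62/13

62/13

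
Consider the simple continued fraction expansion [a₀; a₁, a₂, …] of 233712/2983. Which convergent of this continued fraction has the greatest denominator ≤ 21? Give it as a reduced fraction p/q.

1567/20

a_0 = 78: 78/1  (≤ bound)
a_1 = 2: 157/2  (≤ bound)
a_2 = 1: 235/3  (≤ bound)
a_3 = 6: 1567/20  (≤ bound)
a_4 = 1: 1802/23  (> 21, stop)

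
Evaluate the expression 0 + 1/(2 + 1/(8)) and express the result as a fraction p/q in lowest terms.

8/17

a_0 = 0: 0/1
a_1 = 2: 1/2
a_2 = 8: 8/17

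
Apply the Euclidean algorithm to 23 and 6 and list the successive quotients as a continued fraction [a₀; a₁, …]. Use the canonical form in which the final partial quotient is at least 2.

[3; 1, 5]

⌊23/6⌋ = 3, remainder 5
⌊6/5⌋ = 1, remainder 1
⌊5/1⌋ = 5, remainder 0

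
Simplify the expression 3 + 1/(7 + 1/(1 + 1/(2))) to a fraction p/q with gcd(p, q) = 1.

72/23

a_0 = 3: 3/1
a_1 = 7: 22/7
a_2 = 1: 25/8
a_3 = 2: 72/23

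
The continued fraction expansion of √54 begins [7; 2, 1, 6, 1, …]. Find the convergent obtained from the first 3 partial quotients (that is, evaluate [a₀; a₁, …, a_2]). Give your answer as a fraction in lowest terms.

22/3

Use the convergent recurrence hₖ = aₖ·hₖ₋₁ + hₖ₋₂ (and likewise for the denominators kₖ):
a_0 = 7: 7/1
a_1 = 2: 15/2
a_2 = 1: 22/3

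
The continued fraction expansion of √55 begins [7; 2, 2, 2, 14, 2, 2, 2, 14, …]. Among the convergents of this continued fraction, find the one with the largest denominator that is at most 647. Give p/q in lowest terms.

2655/358

List convergents until the denominator exceeds the bound:
a_0 = 7: 7/1  (≤ bound)
a_1 = 2: 15/2  (≤ bound)
a_2 = 2: 37/5  (≤ bound)
a_3 = 2: 89/12  (≤ bound)
a_4 = 14: 1283/173  (≤ bound)
a_5 = 2: 2655/358  (≤ bound)
a_6 = 2: 6593/889  (> 647, stop)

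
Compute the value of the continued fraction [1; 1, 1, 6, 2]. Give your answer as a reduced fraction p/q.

Start with 2.
6 + 1/(2/1) = 6 + 1/2 = 13/2
1 + 1/(13/2) = 1 + 2/13 = 15/13
1 + 1/(15/13) = 1 + 13/15 = 28/15
1 + 1/(28/15) = 1 + 15/28 = 43/28

43/28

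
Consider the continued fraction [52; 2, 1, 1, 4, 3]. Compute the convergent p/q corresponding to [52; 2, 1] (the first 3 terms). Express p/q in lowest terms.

Use the convergent recurrence hₖ = aₖ·hₖ₋₁ + hₖ₋₂ (and likewise for the denominators kₖ):
a_0 = 52: 52/1
a_1 = 2: 105/2
a_2 = 1: 157/3

157/3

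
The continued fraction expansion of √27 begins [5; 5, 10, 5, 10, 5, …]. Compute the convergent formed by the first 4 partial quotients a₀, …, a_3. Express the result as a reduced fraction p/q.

a_0 = 5: 5/1
a_1 = 5: 26/5
a_2 = 10: 265/51
a_3 = 5: 1351/260

1351/260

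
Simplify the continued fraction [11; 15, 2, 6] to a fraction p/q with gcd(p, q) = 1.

a_0 = 11: 11/1
a_1 = 15: 166/15
a_2 = 2: 343/31
a_3 = 6: 2224/201

2224/201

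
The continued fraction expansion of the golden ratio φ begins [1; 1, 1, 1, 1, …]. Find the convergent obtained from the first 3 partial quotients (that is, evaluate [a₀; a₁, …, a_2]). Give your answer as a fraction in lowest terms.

3/2

a_0 = 1: 1/1
a_1 = 1: 2/1
a_2 = 1: 3/2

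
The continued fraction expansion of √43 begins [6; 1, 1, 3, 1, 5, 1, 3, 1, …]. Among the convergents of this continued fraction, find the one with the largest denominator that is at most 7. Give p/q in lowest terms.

a_0 = 6: 6/1  (≤ bound)
a_1 = 1: 7/1  (≤ bound)
a_2 = 1: 13/2  (≤ bound)
a_3 = 3: 46/7  (≤ bound)
a_4 = 1: 59/9  (> 7, stop)

46/7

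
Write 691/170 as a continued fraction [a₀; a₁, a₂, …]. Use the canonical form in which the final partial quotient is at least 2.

[4; 15, 2, 5]

Run the Euclidean algorithm, recording each quotient:
691 = 4·170 + 11, so a_0 = 4
170 = 15·11 + 5, so a_1 = 15
11 = 2·5 + 1, so a_2 = 2
5 = 5·1 + 0, so a_3 = 5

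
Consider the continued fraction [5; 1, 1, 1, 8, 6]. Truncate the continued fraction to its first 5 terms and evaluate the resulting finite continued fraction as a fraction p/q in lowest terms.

147/26

Start with 8.
1 + 1/(8/1) = 1 + 1/8 = 9/8
1 + 1/(9/8) = 1 + 8/9 = 17/9
1 + 1/(17/9) = 1 + 9/17 = 26/17
5 + 1/(26/17) = 5 + 17/26 = 147/26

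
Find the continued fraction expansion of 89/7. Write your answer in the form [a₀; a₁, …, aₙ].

⌊89/7⌋ = 12, remainder 5
⌊7/5⌋ = 1, remainder 2
⌊5/2⌋ = 2, remainder 1
⌊2/1⌋ = 2, remainder 0

[12; 1, 2, 2]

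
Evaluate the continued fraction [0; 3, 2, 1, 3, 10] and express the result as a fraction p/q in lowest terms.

113/380

Start with 10.
3 + 1/(10/1) = 3 + 1/10 = 31/10
1 + 1/(31/10) = 1 + 10/31 = 41/31
2 + 1/(41/31) = 2 + 31/41 = 113/41
3 + 1/(113/41) = 3 + 41/113 = 380/113
0 + 1/(380/113) = 0 + 113/380 = 113/380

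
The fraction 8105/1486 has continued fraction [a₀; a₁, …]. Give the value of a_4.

26

Run the Euclidean algorithm, recording each quotient:
8105 = 5·1486 + 675, so a_0 = 5
1486 = 2·675 + 136, so a_1 = 2
675 = 4·136 + 131, so a_2 = 4
136 = 1·131 + 5, so a_3 = 1
131 = 26·5 + 1, so a_4 = 26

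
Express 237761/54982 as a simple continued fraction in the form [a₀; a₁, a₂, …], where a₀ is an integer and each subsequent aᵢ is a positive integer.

[4; 3, 12, 40, 12, 3]

⌊237761/54982⌋ = 4, remainder 17833
⌊54982/17833⌋ = 3, remainder 1483
⌊17833/1483⌋ = 12, remainder 37
⌊1483/37⌋ = 40, remainder 3
⌊37/3⌋ = 12, remainder 1
⌊3/1⌋ = 3, remainder 0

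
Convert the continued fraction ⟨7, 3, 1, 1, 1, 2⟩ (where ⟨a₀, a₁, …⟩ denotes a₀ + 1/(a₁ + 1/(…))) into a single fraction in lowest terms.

211/29

Start with 2.
1 + 1/(2/1) = 1 + 1/2 = 3/2
1 + 1/(3/2) = 1 + 2/3 = 5/3
1 + 1/(5/3) = 1 + 3/5 = 8/5
3 + 1/(8/5) = 3 + 5/8 = 29/8
7 + 1/(29/8) = 7 + 8/29 = 211/29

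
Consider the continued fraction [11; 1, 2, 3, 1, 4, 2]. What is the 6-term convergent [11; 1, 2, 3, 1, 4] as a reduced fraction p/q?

725/62

Collapse the nested fraction from the inside out:
Start with 4.
1 + 1/(4/1) = 1 + 1/4 = 5/4
3 + 1/(5/4) = 3 + 4/5 = 19/5
2 + 1/(19/5) = 2 + 5/19 = 43/19
1 + 1/(43/19) = 1 + 19/43 = 62/43
11 + 1/(62/43) = 11 + 43/62 = 725/62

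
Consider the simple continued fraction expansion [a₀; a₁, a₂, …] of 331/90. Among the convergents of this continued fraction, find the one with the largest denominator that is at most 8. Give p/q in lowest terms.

List convergents until the denominator exceeds the bound:
a_0 = 3: 3/1  (≤ bound)
a_1 = 1: 4/1  (≤ bound)
a_2 = 2: 11/3  (≤ bound)
a_3 = 9: 103/28  (> 8, stop)

11/3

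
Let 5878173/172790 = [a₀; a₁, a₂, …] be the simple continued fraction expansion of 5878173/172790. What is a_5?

⌊5878173/172790⌋ = 34, remainder 3313
⌊172790/3313⌋ = 52, remainder 514
⌊3313/514⌋ = 6, remainder 229
⌊514/229⌋ = 2, remainder 56
⌊229/56⌋ = 4, remainder 5
⌊56/5⌋ = 11, remainder 1

11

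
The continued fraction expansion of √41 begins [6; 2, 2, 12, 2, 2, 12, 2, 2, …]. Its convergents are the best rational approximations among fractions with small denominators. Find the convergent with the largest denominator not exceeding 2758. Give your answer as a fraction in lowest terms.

2049/320

a_0 = 6: 6/1  (≤ bound)
a_1 = 2: 13/2  (≤ bound)
a_2 = 2: 32/5  (≤ bound)
a_3 = 12: 397/62  (≤ bound)
a_4 = 2: 826/129  (≤ bound)
a_5 = 2: 2049/320  (≤ bound)
a_6 = 12: 25414/3969  (> 2758, stop)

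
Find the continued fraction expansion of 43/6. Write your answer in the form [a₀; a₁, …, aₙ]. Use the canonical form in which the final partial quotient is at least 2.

[7; 6]

Apply division with remainder until the remainder is 0:
⌊43/6⌋ = 7, remainder 1
⌊6/1⌋ = 6, remainder 0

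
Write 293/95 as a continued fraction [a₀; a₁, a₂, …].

[3; 11, 1, 7]

Apply division with remainder until the remainder is 0:
293 = 3·95 + 8, so a_0 = 3
95 = 11·8 + 7, so a_1 = 11
8 = 1·7 + 1, so a_2 = 1
7 = 7·1 + 0, so a_3 = 7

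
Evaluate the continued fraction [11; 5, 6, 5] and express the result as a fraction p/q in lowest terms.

Start with 5.
6 + 1/(5/1) = 6 + 1/5 = 31/5
5 + 1/(31/5) = 5 + 5/31 = 160/31
11 + 1/(160/31) = 11 + 31/160 = 1791/160

1791/160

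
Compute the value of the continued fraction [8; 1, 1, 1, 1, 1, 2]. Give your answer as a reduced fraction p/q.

Starting at the tail and folding back:
Start with 2.
1 + 1/(2/1) = 1 + 1/2 = 3/2
1 + 1/(3/2) = 1 + 2/3 = 5/3
1 + 1/(5/3) = 1 + 3/5 = 8/5
1 + 1/(8/5) = 1 + 5/8 = 13/8
1 + 1/(13/8) = 1 + 8/13 = 21/13
8 + 1/(21/13) = 8 + 13/21 = 181/21

181/21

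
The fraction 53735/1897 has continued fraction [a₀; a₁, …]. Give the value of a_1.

3

⌊53735/1897⌋ = 28, remainder 619
⌊1897/619⌋ = 3, remainder 40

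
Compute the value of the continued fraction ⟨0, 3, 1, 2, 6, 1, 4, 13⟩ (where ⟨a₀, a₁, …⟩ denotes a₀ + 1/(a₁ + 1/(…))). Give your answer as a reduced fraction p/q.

1413/5203

Work from the innermost term outward:
Start with 13.
4 + 1/(13/1) = 4 + 1/13 = 53/13
1 + 1/(53/13) = 1 + 13/53 = 66/53
6 + 1/(66/53) = 6 + 53/66 = 449/66
2 + 1/(449/66) = 2 + 66/449 = 964/449
1 + 1/(964/449) = 1 + 449/964 = 1413/964
3 + 1/(1413/964) = 3 + 964/1413 = 5203/1413
0 + 1/(5203/1413) = 0 + 1413/5203 = 1413/5203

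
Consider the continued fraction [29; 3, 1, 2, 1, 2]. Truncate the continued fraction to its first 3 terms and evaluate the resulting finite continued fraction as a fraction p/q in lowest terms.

Start with 1.
3 + 1/(1/1) = 3 + 1/1 = 4/1
29 + 1/(4/1) = 29 + 1/4 = 117/4

117/4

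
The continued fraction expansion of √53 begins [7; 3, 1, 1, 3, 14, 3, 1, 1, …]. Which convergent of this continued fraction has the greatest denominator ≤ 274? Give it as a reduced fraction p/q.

a_0 = 7: 7/1  (≤ bound)
a_1 = 3: 22/3  (≤ bound)
a_2 = 1: 29/4  (≤ bound)
a_3 = 1: 51/7  (≤ bound)
a_4 = 3: 182/25  (≤ bound)
a_5 = 14: 2599/357  (> 274, stop)

182/25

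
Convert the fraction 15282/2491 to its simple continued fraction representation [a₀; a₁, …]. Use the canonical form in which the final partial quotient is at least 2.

15282 = 6·2491 + 336, so a_0 = 6
2491 = 7·336 + 139, so a_1 = 7
336 = 2·139 + 58, so a_2 = 2
139 = 2·58 + 23, so a_3 = 2
58 = 2·23 + 12, so a_4 = 2
23 = 1·12 + 11, so a_5 = 1
12 = 1·11 + 1, so a_6 = 1
11 = 11·1 + 0, so a_7 = 11

[6; 7, 2, 2, 2, 1, 1, 11]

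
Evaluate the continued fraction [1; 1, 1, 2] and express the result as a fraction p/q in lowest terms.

Build up convergents one term at a time:
a_0 = 1: 1/1
a_1 = 1: 2/1
a_2 = 1: 3/2
a_3 = 2: 8/5

8/5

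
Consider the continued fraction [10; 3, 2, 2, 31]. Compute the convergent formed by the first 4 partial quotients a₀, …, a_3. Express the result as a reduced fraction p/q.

175/17

a_0 = 10: 10/1
a_1 = 3: 31/3
a_2 = 2: 72/7
a_3 = 2: 175/17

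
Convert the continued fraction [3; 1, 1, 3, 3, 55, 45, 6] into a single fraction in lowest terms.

Collapse the nested fraction from the inside out:
Start with 6.
45 + 1/(6/1) = 45 + 1/6 = 271/6
55 + 1/(271/6) = 55 + 6/271 = 14911/271
3 + 1/(14911/271) = 3 + 271/14911 = 45004/14911
3 + 1/(45004/14911) = 3 + 14911/45004 = 149923/45004
1 + 1/(149923/45004) = 1 + 45004/149923 = 194927/149923
1 + 1/(194927/149923) = 1 + 149923/194927 = 344850/194927
3 + 1/(344850/194927) = 3 + 194927/344850 = 1229477/344850

1229477/344850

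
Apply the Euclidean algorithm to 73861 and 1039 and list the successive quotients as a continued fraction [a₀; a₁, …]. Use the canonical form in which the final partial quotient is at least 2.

Apply division with remainder until the remainder is 0:
⌊73861/1039⌋ = 71, remainder 92
⌊1039/92⌋ = 11, remainder 27
⌊92/27⌋ = 3, remainder 11
⌊27/11⌋ = 2, remainder 5
⌊11/5⌋ = 2, remainder 1
⌊5/1⌋ = 5, remainder 0

[71; 11, 3, 2, 2, 5]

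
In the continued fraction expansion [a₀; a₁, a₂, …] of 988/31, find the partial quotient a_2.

6

988 = 31·31 + 27, so a_0 = 31
31 = 1·27 + 4, so a_1 = 1
27 = 6·4 + 3, so a_2 = 6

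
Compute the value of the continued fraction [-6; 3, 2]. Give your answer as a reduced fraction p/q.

-40/7

Start with 2.
3 + 1/(2/1) = 3 + 1/2 = 7/2
-6 + 1/(7/2) = -6 + 2/7 = -40/7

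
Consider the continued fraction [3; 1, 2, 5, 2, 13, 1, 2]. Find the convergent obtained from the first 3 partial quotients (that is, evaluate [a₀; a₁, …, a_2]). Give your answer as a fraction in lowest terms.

11/3

Build up convergents one term at a time:
a_0 = 3: 3/1
a_1 = 1: 4/1
a_2 = 2: 11/3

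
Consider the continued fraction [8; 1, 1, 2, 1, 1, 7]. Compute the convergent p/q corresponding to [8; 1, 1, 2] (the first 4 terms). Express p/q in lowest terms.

43/5

Compute successive convergents:
a_0 = 8: 8/1
a_1 = 1: 9/1
a_2 = 1: 17/2
a_3 = 2: 43/5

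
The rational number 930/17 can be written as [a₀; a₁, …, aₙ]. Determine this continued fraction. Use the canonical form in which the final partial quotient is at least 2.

930 = 54·17 + 12, so a_0 = 54
17 = 1·12 + 5, so a_1 = 1
12 = 2·5 + 2, so a_2 = 2
5 = 2·2 + 1, so a_3 = 2
2 = 2·1 + 0, so a_4 = 2

[54; 1, 2, 2, 2]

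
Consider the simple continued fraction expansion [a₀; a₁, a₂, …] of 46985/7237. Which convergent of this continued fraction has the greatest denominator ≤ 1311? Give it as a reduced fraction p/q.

4233/652

a_0 = 6: 6/1  (≤ bound)
a_1 = 2: 13/2  (≤ bound)
a_2 = 32: 422/65  (≤ bound)
a_3 = 10: 4233/652  (≤ bound)
a_4 = 11: 46985/7237  (> 1311, stop)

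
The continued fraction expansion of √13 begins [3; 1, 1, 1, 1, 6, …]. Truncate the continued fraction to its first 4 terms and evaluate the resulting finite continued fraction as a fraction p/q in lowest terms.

11/3

Start with 1.
1 + 1/(1/1) = 1 + 1/1 = 2/1
1 + 1/(2/1) = 1 + 1/2 = 3/2
3 + 1/(3/2) = 3 + 2/3 = 11/3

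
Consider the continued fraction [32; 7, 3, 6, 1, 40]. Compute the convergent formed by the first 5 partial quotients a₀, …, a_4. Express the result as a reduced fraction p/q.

Use the convergent recurrence hₖ = aₖ·hₖ₋₁ + hₖ₋₂ (and likewise for the denominators kₖ):
a_0 = 32: 32/1
a_1 = 7: 225/7
a_2 = 3: 707/22
a_3 = 6: 4467/139
a_4 = 1: 5174/161

5174/161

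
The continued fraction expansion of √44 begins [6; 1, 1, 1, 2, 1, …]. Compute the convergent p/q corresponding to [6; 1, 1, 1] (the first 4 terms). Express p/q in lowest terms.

a_0 = 6: 6/1
a_1 = 1: 7/1
a_2 = 1: 13/2
a_3 = 1: 20/3

20/3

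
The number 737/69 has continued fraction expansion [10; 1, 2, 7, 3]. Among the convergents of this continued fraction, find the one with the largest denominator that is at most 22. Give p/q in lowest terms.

235/22

List convergents until the denominator exceeds the bound:
a_0 = 10: 10/1  (≤ bound)
a_1 = 1: 11/1  (≤ bound)
a_2 = 2: 32/3  (≤ bound)
a_3 = 7: 235/22  (≤ bound)
a_4 = 3: 737/69  (> 22, stop)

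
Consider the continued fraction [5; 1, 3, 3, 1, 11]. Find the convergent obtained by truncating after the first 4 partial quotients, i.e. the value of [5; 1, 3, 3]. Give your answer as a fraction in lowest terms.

75/13

Starting at the tail and folding back:
Start with 3.
3 + 1/(3/1) = 3 + 1/3 = 10/3
1 + 1/(10/3) = 1 + 3/10 = 13/10
5 + 1/(13/10) = 5 + 10/13 = 75/13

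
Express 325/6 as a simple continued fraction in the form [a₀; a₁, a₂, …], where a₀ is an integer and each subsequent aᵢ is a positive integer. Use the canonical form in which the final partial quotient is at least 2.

[54; 6]

Repeatedly divide and take the remainder:
325 = 54·6 + 1, so a_0 = 54
6 = 6·1 + 0, so a_1 = 6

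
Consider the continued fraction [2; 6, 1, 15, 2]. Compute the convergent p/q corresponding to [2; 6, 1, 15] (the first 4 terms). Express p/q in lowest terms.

Start with 15.
1 + 1/(15/1) = 1 + 1/15 = 16/15
6 + 1/(16/15) = 6 + 15/16 = 111/16
2 + 1/(111/16) = 2 + 16/111 = 238/111

238/111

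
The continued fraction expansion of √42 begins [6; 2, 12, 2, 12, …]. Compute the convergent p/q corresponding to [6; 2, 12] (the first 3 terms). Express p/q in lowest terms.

162/25

a_0 = 6: 6/1
a_1 = 2: 13/2
a_2 = 12: 162/25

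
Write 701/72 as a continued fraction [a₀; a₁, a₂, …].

701 ÷ 72 → quotient 9, remainder 53
72 ÷ 53 → quotient 1, remainder 19
53 ÷ 19 → quotient 2, remainder 15
19 ÷ 15 → quotient 1, remainder 4
15 ÷ 4 → quotient 3, remainder 3
4 ÷ 3 → quotient 1, remainder 1
3 ÷ 1 → quotient 3, remainder 0

[9; 1, 2, 1, 3, 1, 3]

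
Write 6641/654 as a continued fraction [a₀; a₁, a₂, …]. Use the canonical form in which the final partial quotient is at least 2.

[10; 6, 2, 9, 1, 1, 2]

Apply division with remainder until the remainder is 0:
⌊6641/654⌋ = 10, remainder 101
⌊654/101⌋ = 6, remainder 48
⌊101/48⌋ = 2, remainder 5
⌊48/5⌋ = 9, remainder 3
⌊5/3⌋ = 1, remainder 2
⌊3/2⌋ = 1, remainder 1
⌊2/1⌋ = 2, remainder 0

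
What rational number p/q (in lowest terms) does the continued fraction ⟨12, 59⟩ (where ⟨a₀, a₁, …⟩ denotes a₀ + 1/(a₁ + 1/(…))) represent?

Start with 59.
12 + 1/(59/1) = 12 + 1/59 = 709/59

709/59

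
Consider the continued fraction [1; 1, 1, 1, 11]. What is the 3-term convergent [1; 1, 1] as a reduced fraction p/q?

3/2

a_0 = 1: 1/1
a_1 = 1: 2/1
a_2 = 1: 3/2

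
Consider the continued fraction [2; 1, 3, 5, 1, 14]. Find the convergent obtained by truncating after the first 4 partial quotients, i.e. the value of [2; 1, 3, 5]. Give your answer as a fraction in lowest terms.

58/21

a_0 = 2: 2/1
a_1 = 1: 3/1
a_2 = 3: 11/4
a_3 = 5: 58/21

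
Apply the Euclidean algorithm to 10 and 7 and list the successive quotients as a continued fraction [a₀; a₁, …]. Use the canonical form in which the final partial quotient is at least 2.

10 = 1·7 + 3, so a_0 = 1
7 = 2·3 + 1, so a_1 = 2
3 = 3·1 + 0, so a_2 = 3

[1; 2, 3]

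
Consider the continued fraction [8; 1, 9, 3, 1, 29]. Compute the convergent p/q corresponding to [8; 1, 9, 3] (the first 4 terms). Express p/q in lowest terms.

276/31

Build up convergents one term at a time:
a_0 = 8: 8/1
a_1 = 1: 9/1
a_2 = 9: 89/10
a_3 = 3: 276/31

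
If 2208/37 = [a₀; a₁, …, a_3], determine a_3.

Run the Euclidean algorithm, recording each quotient:
2208 ÷ 37 → quotient 59, remainder 25
37 ÷ 25 → quotient 1, remainder 12
25 ÷ 12 → quotient 2, remainder 1
12 ÷ 1 → quotient 12, remainder 0

12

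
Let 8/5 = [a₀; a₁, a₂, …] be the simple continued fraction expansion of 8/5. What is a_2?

1

Apply division with remainder until the remainder is 0:
⌊8/5⌋ = 1, remainder 3
⌊5/3⌋ = 1, remainder 2
⌊3/2⌋ = 1, remainder 1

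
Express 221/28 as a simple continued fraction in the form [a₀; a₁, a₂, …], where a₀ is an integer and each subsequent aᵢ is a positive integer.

221 = 7·28 + 25, so a_0 = 7
28 = 1·25 + 3, so a_1 = 1
25 = 8·3 + 1, so a_2 = 8
3 = 3·1 + 0, so a_3 = 3

[7; 1, 8, 3]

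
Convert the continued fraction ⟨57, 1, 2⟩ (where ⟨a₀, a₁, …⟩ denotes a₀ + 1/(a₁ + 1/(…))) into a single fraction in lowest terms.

Start with 2.
1 + 1/(2/1) = 1 + 1/2 = 3/2
57 + 1/(3/2) = 57 + 2/3 = 173/3

173/3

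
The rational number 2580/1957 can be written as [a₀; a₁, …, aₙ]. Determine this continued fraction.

[1; 3, 7, 12, 1, 1, 3]

Repeatedly divide and take the remainder:
⌊2580/1957⌋ = 1, remainder 623
⌊1957/623⌋ = 3, remainder 88
⌊623/88⌋ = 7, remainder 7
⌊88/7⌋ = 12, remainder 4
⌊7/4⌋ = 1, remainder 3
⌊4/3⌋ = 1, remainder 1
⌊3/1⌋ = 3, remainder 0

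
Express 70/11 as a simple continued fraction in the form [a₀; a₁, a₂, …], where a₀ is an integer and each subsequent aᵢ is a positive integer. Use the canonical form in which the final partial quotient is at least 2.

[6; 2, 1, 3]

70 = 6·11 + 4, so a_0 = 6
11 = 2·4 + 3, so a_1 = 2
4 = 1·3 + 1, so a_2 = 1
3 = 3·1 + 0, so a_3 = 3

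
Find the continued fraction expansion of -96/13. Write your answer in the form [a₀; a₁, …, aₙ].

[-8; 1, 1, 1, 1, 2]

-96 = -8·13 + 8, so a_0 = -8
13 = 1·8 + 5, so a_1 = 1
8 = 1·5 + 3, so a_2 = 1
5 = 1·3 + 2, so a_3 = 1
3 = 1·2 + 1, so a_4 = 1
2 = 2·1 + 0, so a_5 = 2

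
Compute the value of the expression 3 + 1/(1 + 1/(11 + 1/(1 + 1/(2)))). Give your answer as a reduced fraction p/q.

149/38

Work from the innermost term outward:
Start with 2.
1 + 1/(2/1) = 1 + 1/2 = 3/2
11 + 1/(3/2) = 11 + 2/3 = 35/3
1 + 1/(35/3) = 1 + 3/35 = 38/35
3 + 1/(38/35) = 3 + 35/38 = 149/38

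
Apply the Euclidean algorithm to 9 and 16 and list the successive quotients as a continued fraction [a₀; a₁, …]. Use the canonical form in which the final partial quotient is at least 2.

9 ÷ 16 → quotient 0, remainder 9
16 ÷ 9 → quotient 1, remainder 7
9 ÷ 7 → quotient 1, remainder 2
7 ÷ 2 → quotient 3, remainder 1
2 ÷ 1 → quotient 2, remainder 0

[0; 1, 1, 3, 2]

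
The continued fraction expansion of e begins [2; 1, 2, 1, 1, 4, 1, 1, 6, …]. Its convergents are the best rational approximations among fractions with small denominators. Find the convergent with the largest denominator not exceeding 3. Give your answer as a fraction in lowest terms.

8/3

a_0 = 2: 2/1  (≤ bound)
a_1 = 1: 3/1  (≤ bound)
a_2 = 2: 8/3  (≤ bound)
a_3 = 1: 11/4  (> 3, stop)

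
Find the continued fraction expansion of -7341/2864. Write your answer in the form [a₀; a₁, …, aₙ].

[-3; 2, 3, 2, 5, 6, 2, 2]

Repeatedly divide and take the remainder:
⌊-7341/2864⌋ = -3, remainder 1251
⌊2864/1251⌋ = 2, remainder 362
⌊1251/362⌋ = 3, remainder 165
⌊362/165⌋ = 2, remainder 32
⌊165/32⌋ = 5, remainder 5
⌊32/5⌋ = 6, remainder 2
⌊5/2⌋ = 2, remainder 1
⌊2/1⌋ = 2, remainder 0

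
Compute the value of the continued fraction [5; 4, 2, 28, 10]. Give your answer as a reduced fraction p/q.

Start with 10.
28 + 1/(10/1) = 28 + 1/10 = 281/10
2 + 1/(281/10) = 2 + 10/281 = 572/281
4 + 1/(572/281) = 4 + 281/572 = 2569/572
5 + 1/(2569/572) = 5 + 572/2569 = 13417/2569

13417/2569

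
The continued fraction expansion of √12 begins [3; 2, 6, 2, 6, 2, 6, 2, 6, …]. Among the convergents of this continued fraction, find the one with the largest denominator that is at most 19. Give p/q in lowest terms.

a_0 = 3: 3/1  (≤ bound)
a_1 = 2: 7/2  (≤ bound)
a_2 = 6: 45/13  (≤ bound)
a_3 = 2: 97/28  (> 19, stop)

45/13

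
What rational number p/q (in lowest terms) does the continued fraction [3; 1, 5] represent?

23/6

Build up convergents one term at a time:
a_0 = 3: 3/1
a_1 = 1: 4/1
a_2 = 5: 23/6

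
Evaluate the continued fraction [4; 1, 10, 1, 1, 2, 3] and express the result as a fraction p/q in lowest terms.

Work from the innermost term outward:
Start with 3.
2 + 1/(3/1) = 2 + 1/3 = 7/3
1 + 1/(7/3) = 1 + 3/7 = 10/7
1 + 1/(10/7) = 1 + 7/10 = 17/10
10 + 1/(17/10) = 10 + 10/17 = 180/17
1 + 1/(180/17) = 1 + 17/180 = 197/180
4 + 1/(197/180) = 4 + 180/197 = 968/197

968/197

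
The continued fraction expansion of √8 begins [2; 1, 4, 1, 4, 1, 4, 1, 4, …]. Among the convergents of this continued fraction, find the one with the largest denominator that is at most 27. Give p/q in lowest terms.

17/6

a_0 = 2: 2/1  (≤ bound)
a_1 = 1: 3/1  (≤ bound)
a_2 = 4: 14/5  (≤ bound)
a_3 = 1: 17/6  (≤ bound)
a_4 = 4: 82/29  (> 27, stop)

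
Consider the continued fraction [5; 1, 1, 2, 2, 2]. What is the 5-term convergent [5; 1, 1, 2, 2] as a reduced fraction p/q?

Use the convergent recurrence hₖ = aₖ·hₖ₋₁ + hₖ₋₂ (and likewise for the denominators kₖ):
a_0 = 5: 5/1
a_1 = 1: 6/1
a_2 = 1: 11/2
a_3 = 2: 28/5
a_4 = 2: 67/12

67/12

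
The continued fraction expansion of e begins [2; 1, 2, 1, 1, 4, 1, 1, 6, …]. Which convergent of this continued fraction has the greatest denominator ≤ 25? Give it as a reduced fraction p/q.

19/7

a_0 = 2: 2/1  (≤ bound)
a_1 = 1: 3/1  (≤ bound)
a_2 = 2: 8/3  (≤ bound)
a_3 = 1: 11/4  (≤ bound)
a_4 = 1: 19/7  (≤ bound)
a_5 = 4: 87/32  (> 25, stop)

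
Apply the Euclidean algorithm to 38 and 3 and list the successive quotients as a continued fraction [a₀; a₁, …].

[12; 1, 2]

Apply division with remainder until the remainder is 0:
38 = 12·3 + 2, so a_0 = 12
3 = 1·2 + 1, so a_1 = 1
2 = 2·1 + 0, so a_2 = 2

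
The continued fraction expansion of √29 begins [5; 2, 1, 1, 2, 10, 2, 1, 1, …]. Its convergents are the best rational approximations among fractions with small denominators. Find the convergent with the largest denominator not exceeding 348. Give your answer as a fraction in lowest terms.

1524/283

List convergents until the denominator exceeds the bound:
a_0 = 5: 5/1  (≤ bound)
a_1 = 2: 11/2  (≤ bound)
a_2 = 1: 16/3  (≤ bound)
a_3 = 1: 27/5  (≤ bound)
a_4 = 2: 70/13  (≤ bound)
a_5 = 10: 727/135  (≤ bound)
a_6 = 2: 1524/283  (≤ bound)
a_7 = 1: 2251/418  (> 348, stop)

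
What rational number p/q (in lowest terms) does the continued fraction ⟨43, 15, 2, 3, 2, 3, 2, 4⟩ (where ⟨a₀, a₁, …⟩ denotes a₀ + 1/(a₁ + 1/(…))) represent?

371606/8629

Work from the innermost term outward:
Start with 4.
2 + 1/(4/1) = 2 + 1/4 = 9/4
3 + 1/(9/4) = 3 + 4/9 = 31/9
2 + 1/(31/9) = 2 + 9/31 = 71/31
3 + 1/(71/31) = 3 + 31/71 = 244/71
2 + 1/(244/71) = 2 + 71/244 = 559/244
15 + 1/(559/244) = 15 + 244/559 = 8629/559
43 + 1/(8629/559) = 43 + 559/8629 = 371606/8629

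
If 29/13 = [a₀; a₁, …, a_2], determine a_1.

4

29 ÷ 13 → quotient 2, remainder 3
13 ÷ 3 → quotient 4, remainder 1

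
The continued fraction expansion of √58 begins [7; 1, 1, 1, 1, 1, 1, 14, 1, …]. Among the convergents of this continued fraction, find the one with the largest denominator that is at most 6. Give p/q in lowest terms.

a_0 = 7: 7/1  (≤ bound)
a_1 = 1: 8/1  (≤ bound)
a_2 = 1: 15/2  (≤ bound)
a_3 = 1: 23/3  (≤ bound)
a_4 = 1: 38/5  (≤ bound)
a_5 = 1: 61/8  (> 6, stop)

38/5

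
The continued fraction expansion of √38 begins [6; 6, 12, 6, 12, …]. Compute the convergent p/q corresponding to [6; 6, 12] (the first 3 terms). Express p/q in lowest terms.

Start with 12.
6 + 1/(12/1) = 6 + 1/12 = 73/12
6 + 1/(73/12) = 6 + 12/73 = 450/73

450/73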